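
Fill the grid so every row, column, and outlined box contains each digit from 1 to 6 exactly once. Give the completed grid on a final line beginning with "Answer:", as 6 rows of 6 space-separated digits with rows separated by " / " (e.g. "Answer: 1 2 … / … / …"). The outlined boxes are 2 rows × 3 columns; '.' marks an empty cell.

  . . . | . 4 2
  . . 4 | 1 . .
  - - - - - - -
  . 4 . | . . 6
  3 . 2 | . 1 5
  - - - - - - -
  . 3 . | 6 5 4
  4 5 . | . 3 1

Step 1. [r2c1∈{2,5,6}] r2c1 is the only open cell in row 2 admitting 5. So r2c1=5.
Step 2. [r1c1∈{1,6}] across col 1, 6 lands solely at r1c1. So r1c1=6.
Step 3. [r5c3∈{1}] only 1 remains possible at r5c3, so r5c3=1.
Step 4. [r3c4∈{2,3}] across row 3, 3 lands solely at r3c4, so r3c4=3.
Step 5. [r3c3∈{5}] only 5 remains possible at r3c3 ⇒ r3c3=5.
Step 6. [r1c2∈{1}] r1c2's peers cover all but 1, so r1c2=1.
Step 7. [r6c3∈{6}] nothing but 6 survives at r6c3, so r6c3=6.
Step 8. [r2c6∈{3}] r2c6 is down to just 3. So r2c6=3.
Step 9. [r1c4∈{5}] r1c4 is down to just 5 ⇒ r1c4=5.
Step 10. [r3c1∈{1}] only 1 remains possible at r3c1. So r3c1=1.
Step 11. [r6c4∈{2}] only 2 remains possible at r6c4, so r6c4=2.
Step 12. [r4c4∈{4}] r4c4 has the single candidate 4. So r4c4=4.
Step 13. [r1c3∈{3}] r1c3's peers cover all but 3. So r1c3=3.
Step 14. [r2c2∈{2}] only 2 remains possible at r2c2, so r2c2=2.
Step 15. [r4c2∈{6}] nothing but 6 survives at r4c2 ⇒ r4c2=6.
Step 16. [r2c5∈{6}] r2c5's peers cover all but 6 ⇒ r2c5=6.
Step 17. [r3c5∈{2}] r3c5 has the single candidate 2. So r3c5=2.
Step 18. [r5c1∈{2}] only 2 remains possible at r5c1, so r5c1=2.

Answer: 6 1 3 5 4 2 / 5 2 4 1 6 3 / 1 4 5 3 2 6 / 3 6 2 4 1 5 / 2 3 1 6 5 4 / 4 5 6 2 3 1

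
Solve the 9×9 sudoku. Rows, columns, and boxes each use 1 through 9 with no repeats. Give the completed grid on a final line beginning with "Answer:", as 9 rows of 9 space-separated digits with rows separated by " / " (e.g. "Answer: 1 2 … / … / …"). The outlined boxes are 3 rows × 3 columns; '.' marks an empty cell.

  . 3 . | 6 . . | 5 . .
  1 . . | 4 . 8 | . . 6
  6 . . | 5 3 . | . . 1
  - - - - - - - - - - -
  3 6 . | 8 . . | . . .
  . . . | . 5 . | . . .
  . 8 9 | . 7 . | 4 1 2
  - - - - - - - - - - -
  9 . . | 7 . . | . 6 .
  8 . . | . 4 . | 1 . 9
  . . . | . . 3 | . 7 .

Step 1. [r8c4∈{2}] only 2 remains possible at r8c4, so r8c4=2.
Step 2. [r9c5∈{1,6,8,9}] in col 5, 6 fits only at r9c5, so r9c5=6.
Step 3. [r5c7∈{3,6,7,8,9}] r5c7 is the only open cell in col 7 admitting 6, so r5c7=6.
Step 4. [r8c6∈{5}] nothing but 5 survives at r8c6 ⇒ r8c6=5.
Step 5. [r7c6∈{1}] nothing but 1 survives at r7c6 ⇒ r7c6=1.
Step 6. [r8c8∈{3}] nothing but 3 survives at r8c8. So r8c8=3.
Step 7. [r5c4∈{1,3,9}] 1 has one home in col 4: r5c4, so r5c4=1.
Step 8. [r4c3∈{1,2,4,5,7}] r4c3 is the only open cell in row 4 admitting 1, so r4c3=1.
Step 9. [r8c2∈{7}] r8c2 is down to just 7, so r8c2=7.
Step 10. [r7c3∈{2,3,4,5}] across row 7, 3 lands solely at r7c3 ⇒ r7c3=3.
Step 11. [r2c7∈{2,3,7,9}] in row 2, 3 fits only at r2c7 ⇒ r2c7=3.
Step 12. [r2c3∈{2,5,7}] in row 2, 7 fits only at r2c3 ⇒ r2c3=7.
Step 13. [r9c3∈{2,4,5}] in col 3, 5 fits only at r9c3. So r9c3=5.
Step 14. [r7c9∈{4,5,8}] r7c9 is the only open cell in row 7 admitting 5, so r7c9=5.
Step 15. [r7c2∈{2,4}] 4 has one home in row 7: r7c2 ⇒ r7c2=4.
Step 16. [r5c2∈{2}] only 2 remains possible at r5c2, so r5c2=2.
Step 17. [r5c3∈{4}] nothing but 4 survives at r5c3 ⇒ r5c3=4.
Step 18. [r3c8∈{2,4,8,9}] row 3 places 4 nowhere but r3c8 ⇒ r3c8=4.
Step 19. [r5c6∈{9}] r5c6 is down to just 9, so r5c6=9.
Step 20. [r4c5∈{2}] r4c5 has the single candidate 2, so r4c5=2.
Step 21. [r4c9∈{7}] r4c9's peers cover all but 7. So r4c9=7.
Step 22. [r1c9∈{8}] r1c9 is down to just 8, so r1c9=8.
Step 23. [r1c3∈{2}] r1c3 has the single candidate 2. So r1c3=2.
Step 24. [r1c8∈{9}] r1c8 has the single candidate 9, so r1c8=9.
Step 25. [r7c7∈{2,8}] 2 has one home in row 7: r7c7 ⇒ r7c7=2.
Step 26. [r3c7∈{7}] r3c7 has the single candidate 7 ⇒ r3c7=7.
Step 27. [r2c2∈{5,9}] r2c2 is the only open cell in row 2 admitting 5, so r2c2=5.
Step 28. [r9c1∈{2}] only 2 remains possible at r9c1 ⇒ r9c1=2.
Step 29. [r7c5∈{8}] nothing but 8 survives at r7c5 ⇒ r7c5=8.
Step 30. [r5c9∈{3}] r5c9 is down to just 3. So r5c9=3.
Step 31. [r3c3∈{8}] only 8 remains possible at r3c3. So r3c3=8.
Step 32. [r3c6∈{2}] r3c6's peers cover all but 2. So r3c6=2.
Step 33. [r6c4∈{3}] r6c4's peers cover all but 3. So r6c4=3.
Step 34. [r5c8∈{8}] r5c8 has the single candidate 8, so r5c8=8.
Step 35. [r9c4∈{9}] r9c4 is down to just 9, so r9c4=9.
Step 36. [r8c3∈{6}] r8c3 has the single candidate 6, so r8c3=6.
Step 37. [r9c2∈{1}] r9c2's peers cover all but 1 ⇒ r9c2=1.
Step 38. [r9c9∈{4}] r9c9 has the single candidate 4 ⇒ r9c9=4.
Step 39. [r1c1∈{4}] r1c1 has the single candidate 4 ⇒ r1c1=4.
Step 40. [r4c7∈{9}] only 9 remains possible at r4c7. So r4c7=9.
Step 41. [r1c5∈{1}] nothing but 1 survives at r1c5 ⇒ r1c5=1.
Step 42. [r3c2∈{9}] r3c2's peers cover all but 9 ⇒ r3c2=9.
Step 43. [r2c8∈{2}] r2c8 is down to just 2, so r2c8=2.
Step 44. [r4c8∈{5}] r4c8's peers cover all but 5. So r4c8=5.
Step 45. [r1c6∈{7}] only 7 remains possible at r1c6. So r1c6=7.
Step 46. [r2c5∈{9}] r2c5 is down to just 9. So r2c5=9.
Step 47. [r9c7∈{8}] r9c7 is down to just 8 ⇒ r9c7=8.
Step 48. [r5c1∈{7}] only 7 remains possible at r5c1, so r5c1=7.
Step 49. [r6c1∈{5}] r6c1 is down to just 5 ⇒ r6c1=5.
Step 50. [r6c6∈{6}] r6c6 is down to just 6, so r6c6=6.
Step 51. [r4c6∈{4}] only 4 remains possible at r4c6, so r4c6=4.

Answer: 4 3 2 6 1 7 5 9 8 / 1 5 7 4 9 8 3 2 6 / 6 9 8 5 3 2 7 4 1 / 3 6 1 8 2 4 9 5 7 / 7 2 4 1 5 9 6 8 3 / 5 8 9 3 7 6 4 1 2 / 9 4 3 7 8 1 2 6 5 / 8 7 6 2 4 5 1 3 9 / 2 1 5 9 6 3 8 7 4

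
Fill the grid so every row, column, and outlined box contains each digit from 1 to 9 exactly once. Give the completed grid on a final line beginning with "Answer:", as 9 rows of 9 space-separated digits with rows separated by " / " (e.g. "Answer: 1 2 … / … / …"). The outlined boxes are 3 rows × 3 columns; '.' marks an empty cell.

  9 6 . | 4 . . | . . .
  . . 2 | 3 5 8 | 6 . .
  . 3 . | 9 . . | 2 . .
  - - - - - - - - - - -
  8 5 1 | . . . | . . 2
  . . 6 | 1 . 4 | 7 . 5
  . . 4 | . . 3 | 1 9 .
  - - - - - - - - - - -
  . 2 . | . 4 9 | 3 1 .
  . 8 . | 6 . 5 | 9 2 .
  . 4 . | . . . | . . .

Step 1. [r4c4∈{7}] only 7 remains possible at r4c4, so r4c4=7.
Step 2. [r1c9∈{1,3,7,8}] 3 has one home in col 9: r1c9 ⇒ r1c9=3.
Step 3. [r2c2∈{1,7}] in col 2, 1 fits only at r2c2 ⇒ r2c2=1.
Step 4. [r3c9∈{1,4,7,8}] 1 has one home in col 9: r3c9, so r3c9=1.
Step 5. [r7c4∈{8}] r7c4 has the single candidate 8 ⇒ r7c4=8.
Step 6. [r5c1∈{2,3}] r5c1 is the only open cell in box 4 admitting 3, so r5c1=3.
Step 7. [r5c5∈{2,8,9}] row 5 places 2 nowhere but r5c5, so r5c5=2.
Step 8. [r5c8∈{8}] r5c8 is down to just 8. So r5c8=8.
Step 9. [r4c6∈{6}] r4c6 is down to just 6 ⇒ r4c6=6.
Step 10. [r3c6∈{7}] only 7 remains possible at r3c6. So r3c6=7.
Step 11. [r9c8∈{5,6,7}] col 8 places 6 nowhere but r9c8. So r9c8=6.
Step 12. [r7c9∈{7}] r7c9 is down to just 7, so r7c9=7.
Step 13. [r7c3∈{5}] nothing but 5 survives at r7c3 ⇒ r7c3=5.
Step 14. [r1c7∈{5,8}] r1c7 is the only open cell in box 3 admitting 8 ⇒ r1c7=8.
Step 15. [r1c3∈{7}] r1c3 is down to just 7, so r1c3=7.
Step 16. [r1c5∈{1}] r1c5 is down to just 1. So r1c5=1.
Step 17. [r2c1∈{4}] r2c1 has the single candidate 4, so r2c1=4.
Step 18. [r8c3∈{3}] r8c3 has the single candidate 3 ⇒ r8c3=3.
Step 19. [r9c6∈{1,2}] across col 6, 1 lands solely at r9c6 ⇒ r9c6=1.
Step 20. [r9c1∈{7}] r9c1 has the single candidate 7. So r9c1=7.
Step 21. [r3c8∈{4,5}] in row 3, 4 fits only at r3c8 ⇒ r3c8=4.
Step 22. [r9c9∈{8}] only 8 remains possible at r9c9 ⇒ r9c9=8.
Step 23. [r9c7∈{5}] r9c7 is down to just 5, so r9c7=5.
Step 24. [r4c8∈{3}] r4c8's peers cover all but 3, so r4c8=3.
Step 25. [r3c1∈{5}] r3c1's peers cover all but 5. So r3c1=5.
Step 26. [r9c4∈{2}] only 2 remains possible at r9c4. So r9c4=2.
Step 27. [r8c1∈{1}] r8c1 is down to just 1 ⇒ r8c1=1.
Step 28. [r6c4∈{5}] only 5 remains possible at r6c4 ⇒ r6c4=5.
Step 29. [r4c7∈{4}] only 4 remains possible at r4c7 ⇒ r4c7=4.
Step 30. [r9c5∈{3}] r9c5 has the single candidate 3 ⇒ r9c5=3.
Step 31. [r2c9∈{9}] r2c9 is down to just 9. So r2c9=9.
Step 32. [r5c2∈{9}] only 9 remains possible at r5c2 ⇒ r5c2=9.
Step 33. [r1c6∈{2}] r1c6 has the single candidate 2, so r1c6=2.
Step 34. [r6c2∈{7}] only 7 remains possible at r6c2, so r6c2=7.
Step 35. [r1c8∈{5}] nothing but 5 survives at r1c8, so r1c8=5.
Step 36. [r9c3∈{9}] r9c3's peers cover all but 9 ⇒ r9c3=9.
Step 37. [r3c3∈{8}] r3c3's peers cover all but 8 ⇒ r3c3=8.
Step 38. [r6c9∈{6}] r6c9's peers cover all but 6, so r6c9=6.
Step 39. [r3c5∈{6}] r3c5's peers cover all but 6. So r3c5=6.
Step 40. [r6c5∈{8}] r6c5's peers cover all but 8 ⇒ r6c5=8.
Step 41. [r7c1∈{6}] only 6 remains possible at r7c1. So r7c1=6.
Step 42. [r6c1∈{2}] nothing but 2 survives at r6c1 ⇒ r6c1=2.
Step 43. [r8c9∈{4}] r8c9 has the single candidate 4, so r8c9=4.
Step 44. [r2c8∈{7}] r2c8's peers cover all but 7, so r2c8=7.
Step 45. [r4c5∈{9}] r4c5's peers cover all but 9, so r4c5=9.
Step 46. [r8c5∈{7}] r8c5's peers cover all but 7 ⇒ r8c5=7.

Answer: 9 6 7 4 1 2 8 5 3 / 4 1 2 3 5 8 6 7 9 / 5 3 8 9 6 7 2 4 1 / 8 5 1 7 9 6 4 3 2 / 3 9 6 1 2 4 7 8 5 / 2 7 4 5 8 3 1 9 6 / 6 2 5 8 4 9 3 1 7 / 1 8 3 6 7 5 9 2 4 / 7 4 9 2 3 1 5 6 8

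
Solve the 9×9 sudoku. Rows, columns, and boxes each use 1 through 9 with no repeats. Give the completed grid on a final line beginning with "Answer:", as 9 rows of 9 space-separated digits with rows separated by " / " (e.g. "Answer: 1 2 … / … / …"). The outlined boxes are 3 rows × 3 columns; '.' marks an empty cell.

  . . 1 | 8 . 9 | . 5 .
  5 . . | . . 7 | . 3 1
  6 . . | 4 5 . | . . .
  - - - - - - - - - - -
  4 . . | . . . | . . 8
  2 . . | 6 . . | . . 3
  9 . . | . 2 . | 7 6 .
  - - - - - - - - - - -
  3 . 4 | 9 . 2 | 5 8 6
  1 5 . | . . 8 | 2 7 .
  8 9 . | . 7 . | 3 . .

Step 1. [r3c6∈{1,3}] in row 3, 1 fits only at r3c6. So r3c6=1.
Step 2. [r5c5∈{1,4,8,9}] in col 5, 8 fits only at r5c5. So r5c5=8.
Step 3. [r9c9∈{4}] r9c9 is down to just 4. So r9c9=4.
Step 4. [r4c4∈{1,3,5,7}] 7 has one home in col 4: r4c4. So r4c4=7.
Step 5. [r1c5∈{3,6}] 3 has one home in box 2: r1c5 ⇒ r1c5=3.
Step 6. [r1c1∈{7}] r1c1 has the single candidate 7. So r1c1=7.
Step 7. [r5c8∈{1,4,9}] in col 8, 4 fits only at r5c8. So r5c8=4.
Step 8. [r5c7∈{1,9}] 9 has one home in row 5: r5c7 ⇒ r5c7=9.
Step 9. [r5c6∈{5}] r5c6 has the single candidate 5, so r5c6=5.
Step 10. [r4c6∈{3}] only 3 remains possible at r4c6 ⇒ r4c6=3.
Step 11. [r3c8∈{2,9}] in col 8, 9 fits only at r3c8, so r3c8=9.
Step 12. [r3c7∈{8}] r3c7 is down to just 8 ⇒ r3c7=8.
Step 13. [r6c4∈{1}] r6c4 has the single candidate 1 ⇒ r6c4=1.
Step 14. [r8c3∈{6}] r8c3 has the single candidate 6, so r8c3=6.
Step 15. [r1c9∈{2}] r1c9's peers cover all but 2 ⇒ r1c9=2.
Step 16. [r1c2∈{4}] r1c2 is down to just 4, so r1c2=4.
Step 17. [r2c3∈{2,8,9}] in row 2, 9 fits only at r2c3 ⇒ r2c3=9.
Step 18. [r6c3∈{3,5,8}] col 3 places 8 nowhere but r6c3, so r6c3=8.
Step 19. [r3c3∈{2,3}] across col 3, 3 lands solely at r3c3, so r3c3=3.
Step 20. [r5c2∈{1,7}] r5c2 is the only open cell in row 5 admitting 1 ⇒ r5c2=1.
Step 21. [r3c2∈{2}] r3c2 is down to just 2, so r3c2=2.
Step 22. [r1c7∈{6}] r1c7's peers cover all but 6 ⇒ r1c7=6.
Step 23. [r4c8∈{1,2}] 2 has one home in row 4: r4c8 ⇒ r4c8=2.
Step 24. [r3c9∈{7}] nothing but 7 survives at r3c9 ⇒ r3c9=7.
Step 25. [r4c3∈{5}] nothing but 5 survives at r4c3, so r4c3=5.
Step 26. [r9c8∈{1}] only 1 remains possible at r9c8, so r9c8=1.
Step 27. [r2c4∈{2}] r2c4 is down to just 2. So r2c4=2.
Step 28. [r6c6∈{4}] r6c6 has the single candidate 4, so r6c6=4.
Step 29. [r2c7∈{4}] r2c7 is down to just 4 ⇒ r2c7=4.
Step 30. [r2c5∈{6}] only 6 remains possible at r2c5. So r2c5=6.
Step 31. [r8c5∈{4}] r8c5 has the single candidate 4. So r8c5=4.
Step 32. [r6c9∈{5}] nothing but 5 survives at r6c9, so r6c9=5.
Step 33. [r8c9∈{9}] r8c9 has the single candidate 9. So r8c9=9.
Step 34. [r5c3∈{7}] r5c3's peers cover all but 7 ⇒ r5c3=7.
Step 35. [r9c6∈{6}] r9c6 has the single candidate 6 ⇒ r9c6=6.
Step 36. [r4c2∈{6}] r4c2's peers cover all but 6, so r4c2=6.
Step 37. [r7c5∈{1}] r7c5 is down to just 1. So r7c5=1.
Step 38. [r9c3∈{2}] r9c3 has the single candidate 2, so r9c3=2.
Step 39. [r4c7∈{1}] r4c7 is down to just 1. So r4c7=1.
Step 40. [r8c4∈{3}] nothing but 3 survives at r8c4, so r8c4=3.
Step 41. [r4c5∈{9}] nothing but 9 survives at r4c5, so r4c5=9.
Step 42. [r7c2∈{7}] r7c2's peers cover all but 7. So r7c2=7.
Step 43. [r9c4∈{5}] r9c4 is down to just 5 ⇒ r9c4=5.
Step 44. [r6c2∈{3}] r6c2 has the single candidate 3. So r6c2=3.
Step 45. [r2c2∈{8}] r2c2's peers cover all but 8 ⇒ r2c2=8.

Answer: 7 4 1 8 3 9 6 5 2 / 5 8 9 2 6 7 4 3 1 / 6 2 3 4 5 1 8 9 7 / 4 6 5 7 9 3 1 2 8 / 2 1 7 6 8 5 9 4 3 / 9 3 8 1 2 4 7 6 5 / 3 7 4 9 1 2 5 8 6 / 1 5 6 3 4 8 2 7 9 / 8 9 2 5 7 6 3 1 4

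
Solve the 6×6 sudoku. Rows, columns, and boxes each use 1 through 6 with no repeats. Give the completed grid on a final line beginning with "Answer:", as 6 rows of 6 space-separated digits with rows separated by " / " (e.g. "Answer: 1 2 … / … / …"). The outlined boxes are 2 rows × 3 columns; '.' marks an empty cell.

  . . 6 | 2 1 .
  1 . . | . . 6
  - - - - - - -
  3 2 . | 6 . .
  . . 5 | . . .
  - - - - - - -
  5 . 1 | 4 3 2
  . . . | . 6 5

Step 1. [r1c1∈{4}] r1c1 is down to just 4 ⇒ r1c1=4.
Step 2. [r4c2∈{1,4,6}] r4c2 is the only open cell in col 2 admitting 1, so r4c2=1.
Step 3. [r3c3∈{4}] nothing but 4 survives at r3c3 ⇒ r3c3=4.
Step 4. [r1c6∈{3}] only 3 remains possible at r1c6. So r1c6=3.
Step 5. [r2c5∈{4,5}] across row 2, 4 lands solely at r2c5, so r2c5=4.
Step 6. [r2c3∈{2,3}] 2 has one home in row 2: r2c3. So r2c3=2.
Step 7. [r2c2∈{3,5}] r2c2 is the only open cell in row 2 admitting 3, so r2c2=3.
Step 8. [r6c4∈{1}] nothing but 1 survives at r6c4. So r6c4=1.
Step 9. [r6c1∈{2}] r6c1 has the single candidate 2 ⇒ r6c1=2.
Step 10. [r2c4∈{5}] nothing but 5 survives at r2c4. So r2c4=5.
Step 11. [r6c3∈{3}] r6c3 is down to just 3. So r6c3=3.
Step 12. [r6c2∈{4}] only 4 remains possible at r6c2. So r6c2=4.
Step 13. [r4c1∈{6}] only 6 remains possible at r4c1 ⇒ r4c1=6.
Step 14. [r3c6∈{1}] r3c6 is down to just 1 ⇒ r3c6=1.
Step 15. [r3c5∈{5}] r3c5's peers cover all but 5. So r3c5=5.
Step 16. [r4c6∈{4}] r4c6's peers cover all but 4. So r4c6=4.
Step 17. [r4c5∈{2}] r4c5's peers cover all but 2. So r4c5=2.
Step 18. [r5c2∈{6}] nothing but 6 survives at r5c2 ⇒ r5c2=6.
Step 19. [r4c4∈{3}] r4c4's peers cover all but 3. So r4c4=3.
Step 20. [r1c2∈{5}] only 5 remains possible at r1c2, so r1c2=5.

Answer: 4 5 6 2 1 3 / 1 3 2 5 4 6 / 3 2 4 6 5 1 / 6 1 5 3 2 4 / 5 6 1 4 3 2 / 2 4 3 1 6 5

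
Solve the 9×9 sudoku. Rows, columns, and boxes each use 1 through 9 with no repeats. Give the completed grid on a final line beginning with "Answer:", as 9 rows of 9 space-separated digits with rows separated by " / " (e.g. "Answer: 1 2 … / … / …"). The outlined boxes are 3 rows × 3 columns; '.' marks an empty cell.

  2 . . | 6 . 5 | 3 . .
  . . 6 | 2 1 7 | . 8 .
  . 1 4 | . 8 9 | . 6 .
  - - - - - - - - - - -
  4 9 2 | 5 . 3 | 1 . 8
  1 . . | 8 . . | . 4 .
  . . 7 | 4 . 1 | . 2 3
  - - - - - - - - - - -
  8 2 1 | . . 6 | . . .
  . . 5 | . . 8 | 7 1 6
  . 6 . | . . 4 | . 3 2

Step 1. [r9c3∈{9}] r9c3 is down to just 9 ⇒ r9c3=9.
Step 2. [r8c1∈{3}] nothing but 3 survives at r8c1. So r8c1=3.
Step 3. [r7c8∈{5,9}] 5 has one home in col 8: r7c8. So r7c8=5.
Step 4. [r1c8∈{7,9}] r1c8 is the only open cell in col 8 admitting 9 ⇒ r1c8=9.
Step 5. [r8c4∈{9}] r8c4's peers cover all but 9, so r8c4=9.
Step 6. [r1c2∈{7,8}] in col 2, 7 fits only at r1c2 ⇒ r1c2=7.
Step 7. [r3c1∈{5}] r3c1's peers cover all but 5 ⇒ r3c1=5.
Step 8. [r4c5∈{6,7}] row 4 places 6 nowhere but r4c5. So r4c5=6.
Step 9. [r5c5∈{2,7,9}] r5c5 is the only open cell in box 5 admitting 7, so r5c5=7.
Step 10. [r5c7∈{5,6,9}] across row 5, 6 lands solely at r5c7, so r5c7=6.
Step 11. [r5c9∈{5,9}] row 5 places 9 nowhere but r5c9. So r5c9=9.
Step 12. [r7c9∈{4}] r7c9 is down to just 4. So r7c9=4.
Step 13. [r7c4∈{3,7}] 7 has one home in row 7: r7c4 ⇒ r7c4=7.
Step 14. [r5c2∈{3,5}] row 5 places 5 nowhere but r5c2, so r5c2=5.
Step 15. [r2c9∈{5}] only 5 remains possible at r2c9. So r2c9=5.
Step 16. [r7c7∈{9}] r7c7's peers cover all but 9. So r7c7=9.
Step 17. [r4c8∈{7}] r4c8's peers cover all but 7. So r4c8=7.
Step 18. [r3c7∈{2}] r3c7 has the single candidate 2. So r3c7=2.
Step 19. [r5c3∈{3}] only 3 remains possible at r5c3. So r5c3=3.
Step 20. [r1c9∈{1}] nothing but 1 survives at r1c9 ⇒ r1c9=1.
Step 21. [r3c4∈{3}] nothing but 3 survives at r3c4. So r3c4=3.
Step 22. [r9c1∈{7}] r9c1 has the single candidate 7 ⇒ r9c1=7.
Step 23. [r2c1∈{9}] r2c1's peers cover all but 9, so r2c1=9.
Step 24. [r9c5∈{5}] nothing but 5 survives at r9c5. So r9c5=5.
Step 25. [r5c6∈{2}] r5c6's peers cover all but 2, so r5c6=2.
Step 26. [r2c7∈{4}] r2c7's peers cover all but 4, so r2c7=4.
Step 27. [r1c3∈{8}] r1c3 is down to just 8. So r1c3=8.
Step 28. [r3c9∈{7}] r3c9 has the single candidate 7, so r3c9=7.
Step 29. [r8c2∈{4}] only 4 remains possible at r8c2, so r8c2=4.
Step 30. [r6c5∈{9}] nothing but 9 survives at r6c5 ⇒ r6c5=9.
Step 31. [r8c5∈{2}] r8c5 has the single candidate 2 ⇒ r8c5=2.
Step 32. [r7c5∈{3}] r7c5 has the single candidate 3 ⇒ r7c5=3.
Step 33. [r6c2∈{8}] only 8 remains possible at r6c2. So r6c2=8.
Step 34. [r2c2∈{3}] r2c2 is down to just 3 ⇒ r2c2=3.
Step 35. [r1c5∈{4}] r1c5's peers cover all but 4 ⇒ r1c5=4.
Step 36. [r9c4∈{1}] r9c4 has the single candidate 1, so r9c4=1.
Step 37. [r6c7∈{5}] r6c7 has the single candidate 5 ⇒ r6c7=5.
Step 38. [r9c7∈{8}] nothing but 8 survives at r9c7. So r9c7=8.
Step 39. [r6c1∈{6}] nothing but 6 survives at r6c1, so r6c1=6.

Answer: 2 7 8 6 4 5 3 9 1 / 9 3 6 2 1 7 4 8 5 / 5 1 4 3 8 9 2 6 7 / 4 9 2 5 6 3 1 7 8 / 1 5 3 8 7 2 6 4 9 / 6 8 7 4 9 1 5 2 3 / 8 2 1 7 3 6 9 5 4 / 3 4 5 9 2 8 7 1 6 / 7 6 9 1 5 4 8 3 2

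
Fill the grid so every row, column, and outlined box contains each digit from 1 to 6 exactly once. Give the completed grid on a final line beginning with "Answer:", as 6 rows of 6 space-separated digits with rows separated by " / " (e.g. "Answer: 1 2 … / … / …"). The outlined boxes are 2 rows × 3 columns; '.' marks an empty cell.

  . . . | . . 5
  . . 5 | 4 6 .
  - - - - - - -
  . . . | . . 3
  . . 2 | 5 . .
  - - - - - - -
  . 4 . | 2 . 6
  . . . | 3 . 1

Step 1. [r1c5∈{1,2,3}] r1c5 is the only open cell in col 5 admitting 3, so r1c5=3.
Step 2. [r6c3∈{6}] r6c3 is down to just 6. So r6c3=6.
Step 3. [r1c4∈{1}] r1c4 has the single candidate 1, so r1c4=1.
Step 4. [r6c5∈{4,5}] row 6 places 4 nowhere but r6c5. So r6c5=4.
Step 5. [r4c5∈{1}] r4c5's peers cover all but 1 ⇒ r4c5=1.
Step 6. [r1c3∈{4}] r1c3 has the single candidate 4. So r1c3=4.
Step 7. [r3c1∈{1,4,5,6}] row 3 places 4 nowhere but r3c1 ⇒ r3c1=4.
Step 8. [r3c2∈{1,5,6}] in row 3, 5 fits only at r3c2, so r3c2=5.
Step 9. [r2c2∈{1,2,3}] col 2 places 1 nowhere but r2c2, so r2c2=1.
Step 10. [r5c1∈{1,3,5}] across col 1, 1 lands solely at r5c1. So r5c1=1.
Step 11. [r6c2∈{2}] r6c2 is down to just 2 ⇒ r6c2=2.
Step 12. [r1c1∈{2,6}] 2 has one home in row 1: r1c1 ⇒ r1c1=2.
Step 13. [r4c2∈{3,6}] in col 2, 3 fits only at r4c2. So r4c2=3.
Step 14. [r3c4∈{6}] r3c4 is down to just 6, so r3c4=6.
Step 15. [r3c5∈{2}] nothing but 2 survives at r3c5, so r3c5=2.
Step 16. [r5c3∈{3}] r5c3's peers cover all but 3. So r5c3=3.
Step 17. [r6c1∈{5}] nothing but 5 survives at r6c1 ⇒ r6c1=5.
Step 18. [r2c6∈{2}] r2c6 is down to just 2 ⇒ r2c6=2.
Step 19. [r1c2∈{6}] r1c2 has the single candidate 6. So r1c2=6.
Step 20. [r5c5∈{5}] only 5 remains possible at r5c5 ⇒ r5c5=5.
Step 21. [r4c1∈{6}] r4c1 is down to just 6 ⇒ r4c1=6.
Step 22. [r4c6∈{4}] r4c6 is down to just 4 ⇒ r4c6=4.
Step 23. [r2c1∈{3}] r2c1 has the single candidate 3. So r2c1=3.
Step 24. [r3c3∈{1}] only 1 remains possible at r3c3. So r3c3=1.

Answer: 2 6 4 1 3 5 / 3 1 5 4 6 2 / 4 5 1 6 2 3 / 6 3 2 5 1 4 / 1 4 3 2 5 6 / 5 2 6 3 4 1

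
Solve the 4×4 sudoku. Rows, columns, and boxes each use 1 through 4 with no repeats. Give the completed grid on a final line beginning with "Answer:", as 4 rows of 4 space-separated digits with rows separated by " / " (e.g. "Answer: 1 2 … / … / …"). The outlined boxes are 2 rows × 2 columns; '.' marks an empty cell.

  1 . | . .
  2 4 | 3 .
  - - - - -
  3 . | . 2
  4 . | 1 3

Step 1. [r1c4∈{4}] r1c4's peers cover all but 4 ⇒ r1c4=4.
Step 2. [r3c3∈{4}] r3c3's peers cover all but 4. So r3c3=4.
Step 3. [r4c2∈{2}] nothing but 2 survives at r4c2, so r4c2=2.
Step 4. [r3c2∈{1}] r3c2's peers cover all but 1, so r3c2=1.
Step 5. [r1c3∈{2}] only 2 remains possible at r1c3. So r1c3=2.
Step 6. [r1c2∈{3}] r1c2's peers cover all but 3 ⇒ r1c2=3.
Step 7. [r2c4∈{1}] r2c4's peers cover all but 1 ⇒ r2c4=1.

Answer: 1 3 2 4 / 2 4 3 1 / 3 1 4 2 / 4 2 1 3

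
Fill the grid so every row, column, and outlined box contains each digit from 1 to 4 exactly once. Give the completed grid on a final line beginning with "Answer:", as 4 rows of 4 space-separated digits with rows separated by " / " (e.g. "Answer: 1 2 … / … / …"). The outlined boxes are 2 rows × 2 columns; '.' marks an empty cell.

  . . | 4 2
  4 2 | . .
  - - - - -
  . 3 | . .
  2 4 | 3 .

Step 1. [r3c1∈{1}] only 1 remains possible at r3c1, so r3c1=1.
Step 2. [r2c4∈{1,3}] 3 has one home in row 2: r2c4, so r2c4=3.
Step 3. [r1c1∈{3}] r1c1 is down to just 3. So r1c1=3.
Step 4. [r1c2∈{1}] r1c2's peers cover all but 1 ⇒ r1c2=1.
Step 5. [r2c3∈{1}] r2c3 has the single candidate 1 ⇒ r2c3=1.
Step 6. [r3c3∈{2}] r3c3's peers cover all but 2 ⇒ r3c3=2.
Step 7. [r3c4∈{4}] r3c4 is down to just 4. So r3c4=4.
Step 8. [r4c4∈{1}] nothing but 1 survives at r4c4, so r4c4=1.

Answer: 3 1 4 2 / 4 2 1 3 / 1 3 2 4 / 2 4 3 1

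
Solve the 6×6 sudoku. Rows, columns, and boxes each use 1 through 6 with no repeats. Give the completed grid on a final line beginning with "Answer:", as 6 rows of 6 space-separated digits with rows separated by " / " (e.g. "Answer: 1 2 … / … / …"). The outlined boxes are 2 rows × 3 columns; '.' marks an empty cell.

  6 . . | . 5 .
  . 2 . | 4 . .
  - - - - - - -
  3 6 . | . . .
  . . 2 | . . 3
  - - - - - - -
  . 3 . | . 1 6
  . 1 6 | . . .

Step 1. [r2c6∈{1}] nothing but 1 survives at r2c6 ⇒ r2c6=1.
Step 2. [r2c1∈{5}] r2c1 has the single candidate 5 ⇒ r2c1=5.
Step 3. [r5c3∈{4,5}] in box 5, 5 fits only at r5c3. So r5c3=5.
Step 4. [r5c4∈{2}] nothing but 2 survives at r5c4 ⇒ r5c4=2.
Step 5. [r1c3∈{1,3,4}] across row 1, 1 lands solely at r1c3. So r1c3=1.
Step 6. [r3c3∈{4}] r3c3 has the single candidate 4, so r3c3=4.
Step 7. [r4c4∈{1,5,6}] across col 4, 6 lands solely at r4c4, so r4c4=6.
Step 8. [r6c6∈{4,5}] r6c6 is the only open cell in col 6 admitting 4, so r6c6=4.
Step 9. [r6c5∈{3}] r6c5 has the single candidate 3. So r6c5=3.
Step 10. [r3c6∈{2,5}] r3c6 is the only open cell in col 6 admitting 5, so r3c6=5.
Step 11. [r3c4∈{1}] r3c4 has the single candidate 1, so r3c4=1.
Step 12. [r5c1∈{4}] nothing but 4 survives at r5c1 ⇒ r5c1=4.
Step 13. [r6c4∈{5}] r6c4 has the single candidate 5 ⇒ r6c4=5.
Step 14. [r2c3∈{3}] r2c3 is down to just 3, so r2c3=3.
Step 15. [r4c1∈{1}] nothing but 1 survives at r4c1, so r4c1=1.
Step 16. [r2c5∈{6}] r2c5's peers cover all but 6. So r2c5=6.
Step 17. [r1c4∈{3}] nothing but 3 survives at r1c4 ⇒ r1c4=3.
Step 18. [r4c5∈{4}] only 4 remains possible at r4c5, so r4c5=4.
Step 19. [r6c1∈{2}] nothing but 2 survives at r6c1, so r6c1=2.
Step 20. [r1c2∈{4}] r1c2 is down to just 4. So r1c2=4.
Step 21. [r1c6∈{2}] r1c6's peers cover all but 2 ⇒ r1c6=2.
Step 22. [r3c5∈{2}] r3c5 has the single candidate 2. So r3c5=2.
Step 23. [r4c2∈{5}] nothing but 5 survives at r4c2, so r4c2=5.

Answer: 6 4 1 3 5 2 / 5 2 3 4 6 1 / 3 6 4 1 2 5 / 1 5 2 6 4 3 / 4 3 5 2 1 6 / 2 1 6 5 3 4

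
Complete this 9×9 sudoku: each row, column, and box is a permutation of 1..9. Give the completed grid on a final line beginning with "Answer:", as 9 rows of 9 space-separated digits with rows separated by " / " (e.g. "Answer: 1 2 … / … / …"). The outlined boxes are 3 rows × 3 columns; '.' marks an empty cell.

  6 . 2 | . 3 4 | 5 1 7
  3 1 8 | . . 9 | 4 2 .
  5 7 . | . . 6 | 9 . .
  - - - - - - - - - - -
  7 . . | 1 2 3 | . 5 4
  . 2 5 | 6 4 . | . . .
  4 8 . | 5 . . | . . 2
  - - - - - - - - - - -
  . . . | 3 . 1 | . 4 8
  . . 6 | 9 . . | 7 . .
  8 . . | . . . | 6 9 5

Step 1. [r9c5∈{7}] nothing but 7 survives at r9c5 ⇒ r9c5=7.
Step 2. [r6c3∈{1,3,9}] across box 4, 3 lands solely at r6c3 ⇒ r6c3=3.
Step 3. [r8c6∈{2,5,8}] col 6 places 5 nowhere but r8c6. So r8c6=5.
Step 4. [r5c7∈{1,3,8}] 3 has one home in col 7: r5c7. So r5c7=3.
Step 5. [r3c8∈{3,8}] 8 has one home in box 3: r3c8 ⇒ r3c8=8.
Step 6. [r8c9∈{1,3}] across box 9, 1 lands solely at r8c9 ⇒ r8c9=1.
Step 7. [r9c4∈{2,4}] r9c4 is the only open cell in col 4 admitting 4, so r9c4=4.
Step 8. [r4c3∈{9}] r4c3 has the single candidate 9 ⇒ r4c3=9.
Step 9. [r5c8∈{7}] r5c8's peers cover all but 7 ⇒ r5c8=7.
Step 10. [r7c1∈{2,9}] 9 has one home in col 1: r7c1, so r7c1=9.
Step 11. [r8c2∈{3,4}] across row 8, 4 lands solely at r8c2 ⇒ r8c2=4.
Step 12. [r8c8∈{3}] r8c8 has the single candidate 3, so r8c8=3.
Step 13. [r9c6∈{2}] r9c6's peers cover all but 2, so r9c6=2.
Step 14. [r7c2∈{5}] r7c2 is down to just 5, so r7c2=5.
Step 15. [r7c3∈{7}] only 7 remains possible at r7c3 ⇒ r7c3=7.
Step 16. [r5c1∈{1}] only 1 remains possible at r5c1 ⇒ r5c1=1.
Step 17. [r6c7∈{1}] only 1 remains possible at r6c7. So r6c7=1.
Step 18. [r7c5∈{6}] r7c5 has the single candidate 6, so r7c5=6.
Step 19. [r8c5∈{8}] only 8 remains possible at r8c5. So r8c5=8.
Step 20. [r1c4∈{8}] r1c4 has the single candidate 8 ⇒ r1c4=8.
Step 21. [r9c3∈{1}] nothing but 1 survives at r9c3. So r9c3=1.
Step 22. [r5c9∈{9}] r5c9 is down to just 9 ⇒ r5c9=9.
Step 23. [r1c2∈{9}] r1c2's peers cover all but 9. So r1c2=9.
Step 24. [r3c3∈{4}] r3c3 is down to just 4. So r3c3=4.
Step 25. [r6c6∈{7}] only 7 remains possible at r6c6 ⇒ r6c6=7.
Step 26. [r2c9∈{6}] nothing but 6 survives at r2c9. So r2c9=6.
Step 27. [r2c5∈{5}] r2c5 has the single candidate 5 ⇒ r2c5=5.
Step 28. [r9c2∈{3}] r9c2's peers cover all but 3 ⇒ r9c2=3.
Step 29. [r5c6∈{8}] nothing but 8 survives at r5c6. So r5c6=8.
Step 30. [r7c7∈{2}] r7c7 is down to just 2. So r7c7=2.
Step 31. [r4c7∈{8}] r4c7 has the single candidate 8, so r4c7=8.
Step 32. [r6c5∈{9}] nothing but 9 survives at r6c5 ⇒ r6c5=9.
Step 33. [r8c1∈{2}] nothing but 2 survives at r8c1. So r8c1=2.
Step 34. [r4c2∈{6}] nothing but 6 survives at r4c2 ⇒ r4c2=6.
Step 35. [r2c4∈{7}] r2c4 is down to just 7, so r2c4=7.
Step 36. [r3c4∈{2}] r3c4's peers cover all but 2, so r3c4=2.
Step 37. [r3c9∈{3}] r3c9 has the single candidate 3 ⇒ r3c9=3.
Step 38. [r6c8∈{6}] nothing but 6 survives at r6c8. So r6c8=6.
Step 39. [r3c5∈{1}] nothing but 1 survives at r3c5, so r3c5=1.

Answer: 6 9 2 8 3 4 5 1 7 / 3 1 8 7 5 9 4 2 6 / 5 7 4 2 1 6 9 8 3 / 7 6 9 1 2 3 8 5 4 / 1 2 5 6 4 8 3 7 9 / 4 8 3 5 9 7 1 6 2 / 9 5 7 3 6 1 2 4 8 / 2 4 6 9 8 5 7 3 1 / 8 3 1 4 7 2 6 9 5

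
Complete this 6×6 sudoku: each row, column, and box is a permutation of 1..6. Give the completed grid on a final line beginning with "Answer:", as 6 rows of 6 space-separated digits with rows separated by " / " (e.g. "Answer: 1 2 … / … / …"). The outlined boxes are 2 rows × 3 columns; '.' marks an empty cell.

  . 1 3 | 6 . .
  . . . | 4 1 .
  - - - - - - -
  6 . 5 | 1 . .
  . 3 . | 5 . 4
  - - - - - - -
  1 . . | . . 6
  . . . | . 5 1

Step 1. [r1c5∈{2}] r1c5 has the single candidate 2 ⇒ r1c5=2.
Step 2. [r4c1∈{2}] nothing but 2 survives at r4c1 ⇒ r4c1=2.
Step 3. [r2c1∈{5}] only 5 remains possible at r2c1, so r2c1=5.
Step 4. [r5c5∈{3,4}] r5c5 is the only open cell in col 5 admitting 4 ⇒ r5c5=4.
Step 5. [r5c3∈{2}] r5c3 has the single candidate 2 ⇒ r5c3=2.
Step 6. [r6c3∈{4,6}] 4 has one home in col 3: r6c3 ⇒ r6c3=4.
Step 7. [r2c3∈{6}] r2c3's peers cover all but 6 ⇒ r2c3=6.
Step 8. [r5c4∈{3}] r5c4 has the single candidate 3. So r5c4=3.
Step 9. [r2c6∈{3}] only 3 remains possible at r2c6. So r2c6=3.
Step 10. [r3c5∈{3}] nothing but 3 survives at r3c5, so r3c5=3.
Step 11. [r1c6∈{5}] r1c6 is down to just 5 ⇒ r1c6=5.
Step 12. [r6c1∈{3}] only 3 remains possible at r6c1. So r6c1=3.
Step 13. [r4c5∈{6}] only 6 remains possible at r4c5 ⇒ r4c5=6.
Step 14. [r2c2∈{2}] nothing but 2 survives at r2c2. So r2c2=2.
Step 15. [r6c2∈{6}] nothing but 6 survives at r6c2. So r6c2=6.
Step 16. [r5c2∈{5}] r5c2 has the single candidate 5 ⇒ r5c2=5.
Step 17. [r1c1∈{4}] r1c1's peers cover all but 4 ⇒ r1c1=4.
Step 18. [r4c3∈{1}] r4c3 is down to just 1 ⇒ r4c3=1.
Step 19. [r3c6∈{2}] r3c6's peers cover all but 2. So r3c6=2.
Step 20. [r6c4∈{2}] only 2 remains possible at r6c4. So r6c4=2.
Step 21. [r3c2∈{4}] nothing but 4 survives at r3c2, so r3c2=4.

Answer: 4 1 3 6 2 5 / 5 2 6 4 1 3 / 6 4 5 1 3 2 / 2 3 1 5 6 4 / 1 5 2 3 4 6 / 3 6 4 2 5 1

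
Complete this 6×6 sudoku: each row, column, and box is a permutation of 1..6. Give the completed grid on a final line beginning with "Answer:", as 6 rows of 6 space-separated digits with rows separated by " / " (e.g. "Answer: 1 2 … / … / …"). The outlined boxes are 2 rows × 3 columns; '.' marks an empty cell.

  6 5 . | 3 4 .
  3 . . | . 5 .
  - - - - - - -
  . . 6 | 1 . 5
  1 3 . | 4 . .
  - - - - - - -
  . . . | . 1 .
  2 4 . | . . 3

Step 1. [r6c5∈{6}] r6c5 is down to just 6, so r6c5=6.
Step 2. [r2c2∈{1,2}] in col 2, 1 fits only at r2c2 ⇒ r2c2=1.
Step 3. [r4c5∈{2}] only 2 remains possible at r4c5. So r4c5=2.
Step 4. [r5c1∈{5}] r5c1's peers cover all but 5 ⇒ r5c1=5.
Step 5. [r1c3∈{2}] r1c3 has the single candidate 2, so r1c3=2.
Step 6. [r2c4∈{2,6}] in col 4, 6 fits only at r2c4, so r2c4=6.
Step 7. [r5c4∈{2}] only 2 remains possible at r5c4, so r5c4=2.
Step 8. [r5c6∈{4}] nothing but 4 survives at r5c6 ⇒ r5c6=4.
Step 9. [r4c3∈{5}] r4c3 is down to just 5, so r4c3=5.
Step 10. [r4c6∈{6}] nothing but 6 survives at r4c6 ⇒ r4c6=6.
Step 11. [r6c3∈{1}] r6c3 has the single candidate 1, so r6c3=1.
Step 12. [r6c4∈{5}] r6c4's peers cover all but 5. So r6c4=5.
Step 13. [r3c2∈{2}] r3c2 has the single candidate 2 ⇒ r3c2=2.
Step 14. [r2c3∈{4}] r2c3's peers cover all but 4 ⇒ r2c3=4.
Step 15. [r1c6∈{1}] only 1 remains possible at r1c6 ⇒ r1c6=1.
Step 16. [r5c3∈{3}] r5c3 is down to just 3. So r5c3=3.
Step 17. [r5c2∈{6}] r5c2 has the single candidate 6 ⇒ r5c2=6.
Step 18. [r3c1∈{4}] r3c1 has the single candidate 4 ⇒ r3c1=4.
Step 19. [r2c6∈{2}] r2c6 is down to just 2. So r2c6=2.
Step 20. [r3c5∈{3}] nothing but 3 survives at r3c5 ⇒ r3c5=3.

Answer: 6 5 2 3 4 1 / 3 1 4 6 5 2 / 4 2 6 1 3 5 / 1 3 5 4 2 6 / 5 6 3 2 1 4 / 2 4 1 5 6 3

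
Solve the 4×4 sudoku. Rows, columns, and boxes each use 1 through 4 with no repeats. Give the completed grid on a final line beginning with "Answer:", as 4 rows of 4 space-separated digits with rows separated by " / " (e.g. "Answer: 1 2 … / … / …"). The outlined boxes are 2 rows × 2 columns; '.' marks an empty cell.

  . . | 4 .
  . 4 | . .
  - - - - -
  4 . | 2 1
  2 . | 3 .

Step 1. [r1c2∈{1,2,3}] col 2 places 2 nowhere but r1c2 ⇒ r1c2=2.
Step 2. [r1c1∈{1,3}] r1c1 is the only open cell in row 1 admitting 1 ⇒ r1c1=1.
Step 3. [r2c4∈{2,3}] in row 2, 2 fits only at r2c4, so r2c4=2.
Step 4. [r4c2∈{1}] r4c2 has the single candidate 1. So r4c2=1.
Step 5. [r4c4∈{4}] r4c4's peers cover all but 4. So r4c4=4.
Step 6. [r2c1∈{3}] r2c1 is down to just 3 ⇒ r2c1=3.
Step 7. [r2c3∈{1}] r2c3 is down to just 1, so r2c3=1.
Step 8. [r3c2∈{3}] nothing but 3 survives at r3c2, so r3c2=3.
Step 9. [r1c4∈{3}] r1c4 is down to just 3 ⇒ r1c4=3.

Answer: 1 2 4 3 / 3 4 1 2 / 4 3 2 1 / 2 1 3 4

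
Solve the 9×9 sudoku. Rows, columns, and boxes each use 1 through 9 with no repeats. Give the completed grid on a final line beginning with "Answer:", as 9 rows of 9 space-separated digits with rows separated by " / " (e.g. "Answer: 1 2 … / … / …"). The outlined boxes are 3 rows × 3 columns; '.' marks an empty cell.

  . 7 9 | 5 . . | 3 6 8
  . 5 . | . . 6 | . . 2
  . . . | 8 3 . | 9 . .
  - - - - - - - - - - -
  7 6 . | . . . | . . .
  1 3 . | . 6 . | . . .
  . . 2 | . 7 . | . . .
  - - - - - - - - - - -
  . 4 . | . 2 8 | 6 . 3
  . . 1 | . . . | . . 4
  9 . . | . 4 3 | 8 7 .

Step 1. [r7c1∈{5}] nothing but 5 survives at r7c1, so r7c1=5.
Step 2. [r9c9∈{1,5}] row 9 places 5 nowhere but r9c9 ⇒ r9c9=5.
Step 3. [r7c8∈{1,9}] in box 9, 1 fits only at r7c8 ⇒ r7c8=1.
Step 4. [r7c4∈{7,9}] row 7 places 9 nowhere but r7c4. So r7c4=9.
Step 5. [r2c8∈{4}] r2c8 has the single candidate 4, so r2c8=4.
Step 6. [r4c5∈{1,5,8,9}] 8 has one home in col 5: r4c5, so r4c5=8.
Step 7. [r8c7∈{2}] r8c7 has the single candidate 2. So r8c7=2.
Step 8. [r9c4∈{1,6}] r9c4 is the only open cell in row 9 admitting 1. So r9c4=1.
Step 9. [r6c2∈{8,9}] r6c2 is the only open cell in col 2 admitting 9 ⇒ r6c2=9.
Step 10. [r8c1∈{3,6,8}] r8c1 is the only open cell in row 8 admitting 3. So r8c1=3.
Step 11. [r3c8∈{5}] r3c8 has the single candidate 5, so r3c8=5.
Step 12. [r2c4∈{7}] r2c4's peers cover all but 7. So r2c4=7.
Step 13. [r2c7∈{1}] r2c7 is down to just 1, so r2c7=1.
Step 14. [r3c1∈{2,4,6}] r3c1 is the only open cell in col 1 admitting 6 ⇒ r3c1=6.
Step 15. [r3c3∈{4}] r3c3 has the single candidate 4. So r3c3=4.
Step 16. [r1c6∈{1,2,4}] across row 1, 4 lands solely at r1c6 ⇒ r1c6=4.
Step 17. [r3c6∈{1,2}] across box 2, 2 lands solely at r3c6 ⇒ r3c6=2.
Step 18. [r4c3∈{5}] r4c3 has the single candidate 5. So r4c3=5.
Step 19. [r5c7∈{4,5,7}] r5c7 is the only open cell in col 7 admitting 7. So r5c7=7.
Step 20. [r5c9∈{9}] r5c9 has the single candidate 9, so r5c9=9.
Step 21. [r5c3∈{8}] r5c3 is down to just 8. So r5c3=8.
Step 22. [r5c4∈{2,4}] across row 5, 4 lands solely at r5c4 ⇒ r5c4=4.
Step 23. [r5c6∈{5}] r5c6 has the single candidate 5, so r5c6=5.
Step 24. [r4c4∈{2,3}] 2 has one home in col 4: r4c4, so r4c4=2.
Step 25. [r6c6∈{1}] r6c6 is down to just 1. So r6c6=1.
Step 26. [r6c1∈{4}] only 4 remains possible at r6c1. So r6c1=4.
Step 27. [r6c4∈{3}] only 3 remains possible at r6c4, so r6c4=3.
Step 28. [r6c8∈{8}] only 8 remains possible at r6c8, so r6c8=8.
Step 29. [r9c3∈{6}] r9c3 has the single candidate 6, so r9c3=6.
Step 30. [r1c1∈{2}] r1c1 is down to just 2. So r1c1=2.
Step 31. [r4c7∈{4}] nothing but 4 survives at r4c7, so r4c7=4.
Step 32. [r8c6∈{7}] r8c6 has the single candidate 7. So r8c6=7.
Step 33. [r1c5∈{1}] only 1 remains possible at r1c5 ⇒ r1c5=1.
Step 34. [r8c8∈{9}] nothing but 9 survives at r8c8, so r8c8=9.
Step 35. [r4c6∈{9}] r4c6 has the single candidate 9 ⇒ r4c6=9.
Step 36. [r8c4∈{6}] r8c4's peers cover all but 6, so r8c4=6.
Step 37. [r4c8∈{3}] r4c8 is down to just 3 ⇒ r4c8=3.
Step 38. [r2c3∈{3}] r2c3 has the single candidate 3 ⇒ r2c3=3.
Step 39. [r3c2∈{1}] nothing but 1 survives at r3c2, so r3c2=1.
Step 40. [r8c5∈{5}] r8c5 has the single candidate 5, so r8c5=5.
Step 41. [r8c2∈{8}] nothing but 8 survives at r8c2, so r8c2=8.
Step 42. [r4c9∈{1}] r4c9's peers cover all but 1 ⇒ r4c9=1.
Step 43. [r9c2∈{2}] nothing but 2 survives at r9c2. So r9c2=2.
Step 44. [r2c5∈{9}] nothing but 9 survives at r2c5 ⇒ r2c5=9.
Step 45. [r3c9∈{7}] nothing but 7 survives at r3c9. So r3c9=7.
Step 46. [r5c8∈{2}] r5c8 has the single candidate 2. So r5c8=2.
Step 47. [r6c9∈{6}] r6c9 is down to just 6. So r6c9=6.
Step 48. [r2c1∈{8}] nothing but 8 survives at r2c1 ⇒ r2c1=8.
Step 49. [r7c3∈{7}] nothing but 7 survives at r7c3, so r7c3=7.
Step 50. [r6c7∈{5}] r6c7 has the single candidate 5, so r6c7=5.

Answer: 2 7 9 5 1 4 3 6 8 / 8 5 3 7 9 6 1 4 2 / 6 1 4 8 3 2 9 5 7 / 7 6 5 2 8 9 4 3 1 / 1 3 8 4 6 5 7 2 9 / 4 9 2 3 7 1 5 8 6 / 5 4 7 9 2 8 6 1 3 / 3 8 1 6 5 7 2 9 4 / 9 2 6 1 4 3 8 7 5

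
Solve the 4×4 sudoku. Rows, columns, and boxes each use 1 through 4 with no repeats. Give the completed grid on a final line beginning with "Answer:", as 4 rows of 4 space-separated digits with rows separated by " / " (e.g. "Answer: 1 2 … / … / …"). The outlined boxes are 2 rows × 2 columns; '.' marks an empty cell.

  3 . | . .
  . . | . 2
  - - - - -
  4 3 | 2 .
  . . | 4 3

Step 1. [r2c1∈{1}] nothing but 1 survives at r2c1 ⇒ r2c1=1.
Step 2. [r1c4∈{1,4}] in col 4, 4 fits only at r1c4. So r1c4=4.
Step 3. [r4c2∈{1,2}] across row 4, 1 lands solely at r4c2, so r4c2=1.
Step 4. [r2c2∈{4}] nothing but 4 survives at r2c2, so r2c2=4.
Step 5. [r4c1∈{2}] nothing but 2 survives at r4c1. So r4c1=2.
Step 6. [r2c3∈{3}] r2c3 has the single candidate 3. So r2c3=3.
Step 7. [r1c3∈{1}] only 1 remains possible at r1c3. So r1c3=1.
Step 8. [r3c4∈{1}] r3c4's peers cover all but 1, so r3c4=1.
Step 9. [r1c2∈{2}] r1c2's peers cover all but 2. So r1c2=2.

Answer: 3 2 1 4 / 1 4 3 2 / 4 3 2 1 / 2 1 4 3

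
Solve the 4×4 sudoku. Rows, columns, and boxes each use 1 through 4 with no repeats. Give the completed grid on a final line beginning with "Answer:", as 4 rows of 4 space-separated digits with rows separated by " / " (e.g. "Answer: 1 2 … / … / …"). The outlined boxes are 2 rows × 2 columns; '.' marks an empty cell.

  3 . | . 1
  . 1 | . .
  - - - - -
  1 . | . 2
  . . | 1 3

Step 1. [r2c4∈{4}] nothing but 4 survives at r2c4. So r2c4=4.
Step 2. [r4c1∈{2,4}] in col 1, 4 fits only at r4c1. So r4c1=4.
Step 3. [r1c3∈{2}] r1c3's peers cover all but 2, so r1c3=2.
Step 4. [r4c2∈{2}] only 2 remains possible at r4c2 ⇒ r4c2=2.
Step 5. [r3c3∈{4}] r3c3 is down to just 4 ⇒ r3c3=4.
Step 6. [r2c1∈{2}] r2c1 has the single candidate 2, so r2c1=2.
Step 7. [r1c2∈{4}] only 4 remains possible at r1c2. So r1c2=4.
Step 8. [r3c2∈{3}] r3c2 is down to just 3. So r3c2=3.
Step 9. [r2c3∈{3}] r2c3 has the single candidate 3 ⇒ r2c3=3.

Answer: 3 4 2 1 / 2 1 3 4 / 1 3 4 2 / 4 2 1 3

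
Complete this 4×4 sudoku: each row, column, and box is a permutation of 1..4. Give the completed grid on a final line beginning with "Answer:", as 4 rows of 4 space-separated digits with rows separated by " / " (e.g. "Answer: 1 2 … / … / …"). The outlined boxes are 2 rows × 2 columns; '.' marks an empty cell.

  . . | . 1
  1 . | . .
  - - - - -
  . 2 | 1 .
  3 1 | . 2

Step 1. [r2c3∈{2,3,4}] in row 2, 2 fits only at r2c3. So r2c3=2.
Step 2. [r1c3∈{3,4}] 3 has one home in col 3: r1c3. So r1c3=3.
Step 3. [r2c4∈{4}] r2c4's peers cover all but 4, so r2c4=4.
Step 4. [r1c2∈{4}] nothing but 4 survives at r1c2 ⇒ r1c2=4.
Step 5. [r4c3∈{4}] r4c3 has the single candidate 4. So r4c3=4.
Step 6. [r1c1∈{2}] r1c1 has the single candidate 2. So r1c1=2.
Step 7. [r3c4∈{3}] r3c4 has the single candidate 3. So r3c4=3.
Step 8. [r2c2∈{3}] r2c2's peers cover all but 3 ⇒ r2c2=3.
Step 9. [r3c1∈{4}] r3c1 is down to just 4, so r3c1=4.

Answer: 2 4 3 1 / 1 3 2 4 / 4 2 1 3 / 3 1 4 2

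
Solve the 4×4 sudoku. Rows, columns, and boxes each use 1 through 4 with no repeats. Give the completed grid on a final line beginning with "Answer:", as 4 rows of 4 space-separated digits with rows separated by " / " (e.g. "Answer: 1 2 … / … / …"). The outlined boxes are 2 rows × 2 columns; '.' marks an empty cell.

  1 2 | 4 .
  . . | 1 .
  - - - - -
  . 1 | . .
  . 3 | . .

Step 1. [r4c3∈{2}] r4c3 has the single candidate 2. So r4c3=2.
Step 2. [r4c1∈{4}] r4c1 has the single candidate 4 ⇒ r4c1=4.
Step 3. [r1c4∈{3}] r1c4 has the single candidate 3. So r1c4=3.
Step 4. [r2c1∈{3}] nothing but 3 survives at r2c1, so r2c1=3.
Step 5. [r2c2∈{4}] nothing but 4 survives at r2c2, so r2c2=4.
Step 6. [r2c4∈{2}] r2c4's peers cover all but 2. So r2c4=2.
Step 7. [r3c1∈{2}] only 2 remains possible at r3c1, so r3c1=2.
Step 8. [r3c4∈{4}] r3c4 has the single candidate 4 ⇒ r3c4=4.
Step 9. [r3c3∈{3}] only 3 remains possible at r3c3. So r3c3=3.
Step 10. [r4c4∈{1}] only 1 remains possible at r4c4. So r4c4=1.

Answer: 1 2 4 3 / 3 4 1 2 / 2 1 3 4 / 4 3 2 1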